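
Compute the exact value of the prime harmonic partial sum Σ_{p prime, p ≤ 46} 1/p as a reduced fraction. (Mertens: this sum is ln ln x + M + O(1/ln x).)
Σ 1/p = 21460568175640361/13082761331670030

π(46) = 14, so the primes ≤ 46 are [2, 3, 5, 7, 11, 13, 17, 19, 23, 29, 31, 37, 41, 43]. Summing 1/p over these primes: 21460568175640361/13082761331670030 ≈ 1.6404. Mertens estimate ln ln(46) + 0.2615 ≈ 1.6040.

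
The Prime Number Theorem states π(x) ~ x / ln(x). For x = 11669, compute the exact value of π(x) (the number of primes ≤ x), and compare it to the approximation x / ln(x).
π(11669) = 1400;  x/ln(x) ≈ 1246.06;  relative error ≈ 11.00%.

Directly count primes up to 11669: π(11669) = 1400. The PNT approximation gives 11669/ln(11669) ≈ 11669/9.36469 ≈ 1246.06. Relative error (π(x) − x/ln(x)) / π(x) ≈ 11.00%; the approximation is known to undercount slightly (Li(x) is a better estimate).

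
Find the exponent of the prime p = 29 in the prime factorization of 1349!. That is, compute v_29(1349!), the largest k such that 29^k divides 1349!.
v_29(1349!) = 47

Legendre's formula: v_p(n!) = Σ_{k ≥ 1} ⌊n / p^k⌋. For p = 29, n = 1349, the terms are:
  ⌊1349/29^1⌋ = ⌊1349/29⌋ = 46
  ⌊1349/29^2⌋ = ⌊1349/841⌋ = 1
(the next term ⌊1349/29^3⌋ = 0, terminating the sum). Summing: v_29(1349!) = 46 + 1 = 47.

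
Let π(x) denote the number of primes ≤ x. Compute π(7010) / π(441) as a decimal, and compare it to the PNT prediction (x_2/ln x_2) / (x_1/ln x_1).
π(7010)/π(441) = 901/85 ≈ 10.6000;  PNT prediction ≈ 10.9304.

π(441) = 85 and π(7010) = 901, so π(7010)/π(441) ≈ 10.6000. The PNT-predicted ratio is (7010/ln(7010)) / (441/ln(441)) ≈ 10.9304. The two agree to within a few percent, as expected.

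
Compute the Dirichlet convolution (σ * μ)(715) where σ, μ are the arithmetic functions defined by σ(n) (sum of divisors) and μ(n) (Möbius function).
(σ * μ)(715) = 715

Divisors of 715: [1, 5, 11, 13, 55, 65, 143, 715]. For each d | 715:
  d = 1: σ(1) · μ(715/1) = 1 · -1 = -1
  d = 5: σ(5) · μ(715/5) = 6 · 1 = 6
  d = 11: σ(11) · μ(715/11) = 12 · 1 = 12
  d = 13: σ(13) · μ(715/13) = 14 · 1 = 14
  d = 55: σ(55) · μ(715/55) = 72 · -1 = -72
  d = 65: σ(65) · μ(715/65) = 84 · -1 = -84
  d = 143: σ(143) · μ(715/143) = 168 · -1 = -168
  d = 715: σ(715) · μ(715/715) = 1008 · 1 = 1008
Summing: (σ * μ)(715) = -1 + 6 + 12 + 14 + -72 + -84 + -168 + 1008 = 715.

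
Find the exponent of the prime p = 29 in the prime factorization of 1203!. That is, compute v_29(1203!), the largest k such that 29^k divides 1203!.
v_29(1203!) = 42

Legendre's formula: v_p(n!) = Σ_{k ≥ 1} ⌊n / p^k⌋. For p = 29, n = 1203, the terms are:
  ⌊1203/29^1⌋ = ⌊1203/29⌋ = 41
  ⌊1203/29^2⌋ = ⌊1203/841⌋ = 1
(the next term ⌊1203/29^3⌋ = 0, terminating the sum). Summing: v_29(1203!) = 41 + 1 = 42.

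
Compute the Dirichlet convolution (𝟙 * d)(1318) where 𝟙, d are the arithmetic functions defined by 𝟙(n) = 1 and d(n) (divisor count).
(𝟙 * d)(1318) = 9

Divisors of 1318: [1, 2, 659, 1318]. For each d | 1318:
  d = 1: 𝟙(1) · d(1318/1) = 1 · 4 = 4
  d = 2: 𝟙(2) · d(1318/2) = 1 · 2 = 2
  d = 659: 𝟙(659) · d(1318/659) = 1 · 2 = 2
  d = 1318: 𝟙(1318) · d(1318/1318) = 1 · 1 = 1
Summing: (𝟙 * d)(1318) = 4 + 2 + 2 + 1 = 9.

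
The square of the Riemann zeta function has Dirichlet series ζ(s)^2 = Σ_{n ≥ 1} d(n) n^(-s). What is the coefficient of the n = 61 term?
d(61) = 2

ζ(s)^2 = (Σ 1/m^s)(Σ 1/k^s). The coefficient of 1/n^s in the product is the number of ordered pairs (m, k) with mk = n, which equals d(n). For n = 61, divisors are [1, 61], so d(61) = 2.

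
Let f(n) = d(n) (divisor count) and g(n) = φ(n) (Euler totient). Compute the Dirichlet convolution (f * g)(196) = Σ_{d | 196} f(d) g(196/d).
(d * φ)(196) = 399

Divisors of 196: [1, 2, 4, 7, 14, 28, 49, 98, 196]. For each d | 196:
  d = 1: d(1) · φ(196/1) = 1 · 84 = 84
  d = 2: d(2) · φ(196/2) = 2 · 42 = 84
  d = 4: d(4) · φ(196/4) = 3 · 42 = 126
  d = 7: d(7) · φ(196/7) = 2 · 12 = 24
  d = 14: d(14) · φ(196/14) = 4 · 6 = 24
  d = 28: d(28) · φ(196/28) = 6 · 6 = 36
  d = 49: d(49) · φ(196/49) = 3 · 2 = 6
  d = 98: d(98) · φ(196/98) = 6 · 1 = 6
  d = 196: d(196) · φ(196/196) = 9 · 1 = 9
Summing: (d * φ)(196) = 84 + 84 + 126 + 24 + 24 + 36 + 6 + 6 + 9 = 399.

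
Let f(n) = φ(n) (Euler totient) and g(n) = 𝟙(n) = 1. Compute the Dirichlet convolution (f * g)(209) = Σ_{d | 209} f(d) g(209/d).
(φ * 𝟙)(209) = 209

Divisors of 209: [1, 11, 19, 209]. For each d | 209:
  d = 1: φ(1) · 𝟙(209/1) = 1 · 1 = 1
  d = 11: φ(11) · 𝟙(209/11) = 10 · 1 = 10
  d = 19: φ(19) · 𝟙(209/19) = 18 · 1 = 18
  d = 209: φ(209) · 𝟙(209/209) = 180 · 1 = 180
Summing: (φ * 𝟙)(209) = 1 + 10 + 18 + 180 = 209.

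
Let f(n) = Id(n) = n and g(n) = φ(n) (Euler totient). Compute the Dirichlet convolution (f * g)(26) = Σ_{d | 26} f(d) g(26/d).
(Id * φ)(26) = 75

Divisors of 26: [1, 2, 13, 26]. For each d | 26:
  d = 1: Id(1) · φ(26/1) = 1 · 12 = 12
  d = 2: Id(2) · φ(26/2) = 2 · 12 = 24
  d = 13: Id(13) · φ(26/13) = 13 · 1 = 13
  d = 26: Id(26) · φ(26/26) = 26 · 1 = 26
Summing: (Id * φ)(26) = 12 + 24 + 13 + 26 = 75.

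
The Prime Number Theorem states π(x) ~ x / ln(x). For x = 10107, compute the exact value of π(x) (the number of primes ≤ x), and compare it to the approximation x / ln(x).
π(10107) = 1241;  x/ln(x) ≈ 1096.09;  relative error ≈ 11.68%.

Directly count primes up to 10107: π(10107) = 1241. The PNT approximation gives 10107/ln(10107) ≈ 10107/9.22098 ≈ 1096.09. Relative error (π(x) − x/ln(x)) / π(x) ≈ 11.68%; the approximation is known to undercount slightly (Li(x) is a better estimate).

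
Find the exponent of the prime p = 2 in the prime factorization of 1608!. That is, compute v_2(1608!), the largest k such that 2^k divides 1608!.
v_2(1608!) = 1604

Legendre's formula: v_p(n!) = Σ_{k ≥ 1} ⌊n / p^k⌋. For p = 2, n = 1608, the terms are:
  ⌊1608/2^1⌋ = ⌊1608/2⌋ = 804
  ⌊1608/2^2⌋ = ⌊1608/4⌋ = 402
  ⌊1608/2^3⌋ = ⌊1608/8⌋ = 201
  ⌊1608/2^4⌋ = ⌊1608/16⌋ = 100
  ⌊1608/2^5⌋ = ⌊1608/32⌋ = 50
  ⌊1608/2^6⌋ = ⌊1608/64⌋ = 25
  ⌊1608/2^7⌋ = ⌊1608/128⌋ = 12
  ⌊1608/2^8⌋ = ⌊1608/256⌋ = 6
  ⌊1608/2^9⌋ = ⌊1608/512⌋ = 3
  ⌊1608/2^10⌋ = ⌊1608/1024⌋ = 1
(the next term ⌊1608/2^11⌋ = 0, terminating the sum). Summing: v_2(1608!) = 804 + 402 + 201 + 100 + 50 + 25 + 12 + 6 + 3 + 1 = 1604.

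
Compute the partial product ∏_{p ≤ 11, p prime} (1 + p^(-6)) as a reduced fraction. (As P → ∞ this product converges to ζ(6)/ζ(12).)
∏ = 15453694564228141/15193991508488100

The primes p ≤ 11 are [2, 3, 5, 7, 11]. For each, (1 + 1/p^6) = (p^6 + 1)/p^6. Multiplying these fractions over p ∈ [2, 3, 5, 7, 11] gives 15453694564228141/15193991508488100. (In the limit P → ∞ this tends to ζ(6)/ζ(12).)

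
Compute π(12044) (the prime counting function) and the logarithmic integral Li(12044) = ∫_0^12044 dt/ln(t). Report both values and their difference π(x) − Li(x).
π(12044) = 1443;  Li(12044) ≈ 1465.78;  π(x) − Li(x) ≈ -22.78.

Direct count of primes ≤ 12044 gives π(12044) = 1443. Numerical evaluation of the logarithmic integral gives Li(12044) ≈ 1465.78. The difference π(x) − Li(x) ≈ -22.78 is typically negative for small/moderate x (Li(x) overestimates), though Littlewood's theorem shows this sign changes infinitely often.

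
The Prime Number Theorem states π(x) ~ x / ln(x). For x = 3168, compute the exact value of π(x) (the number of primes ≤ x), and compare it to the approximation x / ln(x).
π(3168) = 448;  x/ln(x) ≈ 393.01;  relative error ≈ 12.27%.

Directly count primes up to 3168: π(3168) = 448. The PNT approximation gives 3168/ln(3168) ≈ 3168/8.06086 ≈ 393.01. Relative error (π(x) − x/ln(x)) / π(x) ≈ 12.27%; the approximation is known to undercount slightly (Li(x) is a better estimate).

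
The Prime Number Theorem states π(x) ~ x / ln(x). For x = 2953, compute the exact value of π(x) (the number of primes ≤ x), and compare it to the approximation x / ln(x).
π(2953) = 425;  x/ln(x) ≈ 369.56;  relative error ≈ 13.04%.

Directly count primes up to 2953: π(2953) = 425. The PNT approximation gives 2953/ln(2953) ≈ 2953/7.99058 ≈ 369.56. Relative error (π(x) − x/ln(x)) / π(x) ≈ 13.04%; the approximation is known to undercount slightly (Li(x) is a better estimate).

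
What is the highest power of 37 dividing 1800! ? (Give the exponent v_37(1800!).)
v_37(1800!) = 49

Legendre's formula: v_p(n!) = Σ_{k ≥ 1} ⌊n / p^k⌋. For p = 37, n = 1800, the terms are:
  ⌊1800/37^1⌋ = ⌊1800/37⌋ = 48
  ⌊1800/37^2⌋ = ⌊1800/1369⌋ = 1
(the next term ⌊1800/37^3⌋ = 0, terminating the sum). Summing: v_37(1800!) = 48 + 1 = 49.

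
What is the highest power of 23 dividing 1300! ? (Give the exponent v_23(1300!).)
v_23(1300!) = 58

Legendre's formula: v_p(n!) = Σ_{k ≥ 1} ⌊n / p^k⌋. For p = 23, n = 1300, the terms are:
  ⌊1300/23^1⌋ = ⌊1300/23⌋ = 56
  ⌊1300/23^2⌋ = ⌊1300/529⌋ = 2
(the next term ⌊1300/23^3⌋ = 0, terminating the sum). Summing: v_23(1300!) = 56 + 2 = 58.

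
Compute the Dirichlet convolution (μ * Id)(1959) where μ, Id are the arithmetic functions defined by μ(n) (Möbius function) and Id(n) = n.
(μ * Id)(1959) = 1304

Divisors of 1959: [1, 3, 653, 1959]. For each d | 1959:
  d = 1: μ(1) · Id(1959/1) = 1 · 1959 = 1959
  d = 3: μ(3) · Id(1959/3) = -1 · 653 = -653
  d = 653: μ(653) · Id(1959/653) = -1 · 3 = -3
  d = 1959: μ(1959) · Id(1959/1959) = 1 · 1 = 1
Summing: (μ * Id)(1959) = 1959 + -653 + -3 + 1 = 1304.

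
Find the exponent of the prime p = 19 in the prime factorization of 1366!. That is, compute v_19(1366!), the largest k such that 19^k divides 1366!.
v_19(1366!) = 74

Legendre's formula: v_p(n!) = Σ_{k ≥ 1} ⌊n / p^k⌋. For p = 19, n = 1366, the terms are:
  ⌊1366/19^1⌋ = ⌊1366/19⌋ = 71
  ⌊1366/19^2⌋ = ⌊1366/361⌋ = 3
(the next term ⌊1366/19^3⌋ = 0, terminating the sum). Summing: v_19(1366!) = 71 + 3 = 74.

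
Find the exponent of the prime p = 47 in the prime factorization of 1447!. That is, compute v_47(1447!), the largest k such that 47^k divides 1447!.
v_47(1447!) = 30

Legendre's formula: v_p(n!) = Σ_{k ≥ 1} ⌊n / p^k⌋. For p = 47, n = 1447, the terms are:
  ⌊1447/47^1⌋ = ⌊1447/47⌋ = 30
(the next term ⌊1447/47^2⌋ = 0, terminating the sum). Summing: v_47(1447!) = 30 = 30.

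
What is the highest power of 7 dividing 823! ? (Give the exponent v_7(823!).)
v_7(823!) = 135

Legendre's formula: v_p(n!) = Σ_{k ≥ 1} ⌊n / p^k⌋. For p = 7, n = 823, the terms are:
  ⌊823/7^1⌋ = ⌊823/7⌋ = 117
  ⌊823/7^2⌋ = ⌊823/49⌋ = 16
  ⌊823/7^3⌋ = ⌊823/343⌋ = 2
(the next term ⌊823/7^4⌋ = 0, terminating the sum). Summing: v_7(823!) = 117 + 16 + 2 = 135.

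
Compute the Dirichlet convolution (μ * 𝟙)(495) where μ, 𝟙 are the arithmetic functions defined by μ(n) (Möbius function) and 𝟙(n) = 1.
(μ * 𝟙)(495) = 0

Divisors of 495: [1, 3, 5, 9, 11, 15, 33, 45, 55, 99, 165, 495]. For each d | 495:
  d = 1: μ(1) · 𝟙(495/1) = 1 · 1 = 1
  d = 3: μ(3) · 𝟙(495/3) = -1 · 1 = -1
  d = 5: μ(5) · 𝟙(495/5) = -1 · 1 = -1
  d = 9: μ(9) · 𝟙(495/9) = 0 · 1 = 0
  d = 11: μ(11) · 𝟙(495/11) = -1 · 1 = -1
  d = 15: μ(15) · 𝟙(495/15) = 1 · 1 = 1
  d = 33: μ(33) · 𝟙(495/33) = 1 · 1 = 1
  d = 45: μ(45) · 𝟙(495/45) = 0 · 1 = 0
  d = 55: μ(55) · 𝟙(495/55) = 1 · 1 = 1
  d = 99: μ(99) · 𝟙(495/99) = 0 · 1 = 0
  d = 165: μ(165) · 𝟙(495/165) = -1 · 1 = -1
  d = 495: μ(495) · 𝟙(495/495) = 0 · 1 = 0
Summing: (μ * 𝟙)(495) = 1 + -1 + -1 + 0 + -1 + 1 + 1 + 0 + 1 + 0 + -1 + 0 = 0.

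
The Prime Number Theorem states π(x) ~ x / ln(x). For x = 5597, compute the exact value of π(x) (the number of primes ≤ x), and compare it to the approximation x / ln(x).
π(5597) = 738;  x/ln(x) ≈ 648.55;  relative error ≈ 12.12%.

Directly count primes up to 5597: π(5597) = 738. The PNT approximation gives 5597/ln(5597) ≈ 5597/8.62999 ≈ 648.55. Relative error (π(x) − x/ln(x)) / π(x) ≈ 12.12%; the approximation is known to undercount slightly (Li(x) is a better estimate).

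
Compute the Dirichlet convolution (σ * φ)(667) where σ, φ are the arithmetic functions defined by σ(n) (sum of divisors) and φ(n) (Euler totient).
(σ * φ)(667) = 2668

Divisors of 667: [1, 23, 29, 667]. For each d | 667:
  d = 1: σ(1) · φ(667/1) = 1 · 616 = 616
  d = 23: σ(23) · φ(667/23) = 24 · 28 = 672
  d = 29: σ(29) · φ(667/29) = 30 · 22 = 660
  d = 667: σ(667) · φ(667/667) = 720 · 1 = 720
Summing: (σ * φ)(667) = 616 + 672 + 660 + 720 = 2668.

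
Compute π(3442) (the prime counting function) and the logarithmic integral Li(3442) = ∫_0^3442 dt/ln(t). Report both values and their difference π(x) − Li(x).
π(3442) = 481;  Li(3442) ≈ 497.49;  π(x) − Li(x) ≈ -16.49.

Direct count of primes ≤ 3442 gives π(3442) = 481. Numerical evaluation of the logarithmic integral gives Li(3442) ≈ 497.49. The difference π(x) − Li(x) ≈ -16.49 is typically negative for small/moderate x (Li(x) overestimates), though Littlewood's theorem shows this sign changes infinitely often.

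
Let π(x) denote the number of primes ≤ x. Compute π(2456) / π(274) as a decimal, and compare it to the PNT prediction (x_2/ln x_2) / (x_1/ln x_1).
π(2456)/π(274) = 363/58 ≈ 6.2586;  PNT prediction ≈ 6.4452.

π(274) = 58 and π(2456) = 363, so π(2456)/π(274) ≈ 6.2586. The PNT-predicted ratio is (2456/ln(2456)) / (274/ln(274)) ≈ 6.4452. The two agree to within a few percent, as expected.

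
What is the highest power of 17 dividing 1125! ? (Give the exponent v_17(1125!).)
v_17(1125!) = 69

Legendre's formula: v_p(n!) = Σ_{k ≥ 1} ⌊n / p^k⌋. For p = 17, n = 1125, the terms are:
  ⌊1125/17^1⌋ = ⌊1125/17⌋ = 66
  ⌊1125/17^2⌋ = ⌊1125/289⌋ = 3
(the next term ⌊1125/17^3⌋ = 0, terminating the sum). Summing: v_17(1125!) = 66 + 3 = 69.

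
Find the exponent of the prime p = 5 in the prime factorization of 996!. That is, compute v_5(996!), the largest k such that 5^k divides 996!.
v_5(996!) = 246

Legendre's formula: v_p(n!) = Σ_{k ≥ 1} ⌊n / p^k⌋. For p = 5, n = 996, the terms are:
  ⌊996/5^1⌋ = ⌊996/5⌋ = 199
  ⌊996/5^2⌋ = ⌊996/25⌋ = 39
  ⌊996/5^3⌋ = ⌊996/125⌋ = 7
  ⌊996/5^4⌋ = ⌊996/625⌋ = 1
(the next term ⌊996/5^5⌋ = 0, terminating the sum). Summing: v_5(996!) = 199 + 39 + 7 + 1 = 246.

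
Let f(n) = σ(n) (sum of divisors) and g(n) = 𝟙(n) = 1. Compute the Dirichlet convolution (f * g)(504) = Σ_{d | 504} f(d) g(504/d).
(σ * 𝟙)(504) = 4212

Divisors of 504: [1, 2, 3, 4, 6, 7, 8, 9, 12, 14, 18, 21, 24, 28, 36, 42, 56, 63, 72, 84, 126, 168, 252, 504]. For each d | 504:
  d = 1: σ(1) · 𝟙(504/1) = 1 · 1 = 1
  d = 2: σ(2) · 𝟙(504/2) = 3 · 1 = 3
  d = 3: σ(3) · 𝟙(504/3) = 4 · 1 = 4
  d = 4: σ(4) · 𝟙(504/4) = 7 · 1 = 7
  d = 6: σ(6) · 𝟙(504/6) = 12 · 1 = 12
  d = 7: σ(7) · 𝟙(504/7) = 8 · 1 = 8
  d = 8: σ(8) · 𝟙(504/8) = 15 · 1 = 15
  d = 9: σ(9) · 𝟙(504/9) = 13 · 1 = 13
  d = 12: σ(12) · 𝟙(504/12) = 28 · 1 = 28
  d = 14: σ(14) · 𝟙(504/14) = 24 · 1 = 24
  d = 18: σ(18) · 𝟙(504/18) = 39 · 1 = 39
  d = 21: σ(21) · 𝟙(504/21) = 32 · 1 = 32
  d = 24: σ(24) · 𝟙(504/24) = 60 · 1 = 60
  d = 28: σ(28) · 𝟙(504/28) = 56 · 1 = 56
  d = 36: σ(36) · 𝟙(504/36) = 91 · 1 = 91
  d = 42: σ(42) · 𝟙(504/42) = 96 · 1 = 96
  d = 56: σ(56) · 𝟙(504/56) = 120 · 1 = 120
  d = 63: σ(63) · 𝟙(504/63) = 104 · 1 = 104
  d = 72: σ(72) · 𝟙(504/72) = 195 · 1 = 195
  d = 84: σ(84) · 𝟙(504/84) = 224 · 1 = 224
  d = 126: σ(126) · 𝟙(504/126) = 312 · 1 = 312
  d = 168: σ(168) · 𝟙(504/168) = 480 · 1 = 480
  d = 252: σ(252) · 𝟙(504/252) = 728 · 1 = 728
  d = 504: σ(504) · 𝟙(504/504) = 1560 · 1 = 1560
Summing: (σ * 𝟙)(504) = 1 + 3 + 4 + 7 + 12 + 8 + 15 + 13 + 28 + 24 + 39 + 32 + 60 + 56 + 91 + 96 + 120 + 104 + 195 + 224 + 312 + 480 + 728 + 1560 = 4212.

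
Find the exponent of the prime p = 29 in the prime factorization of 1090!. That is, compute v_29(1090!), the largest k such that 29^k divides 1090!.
v_29(1090!) = 38

Legendre's formula: v_p(n!) = Σ_{k ≥ 1} ⌊n / p^k⌋. For p = 29, n = 1090, the terms are:
  ⌊1090/29^1⌋ = ⌊1090/29⌋ = 37
  ⌊1090/29^2⌋ = ⌊1090/841⌋ = 1
(the next term ⌊1090/29^3⌋ = 0, terminating the sum). Summing: v_29(1090!) = 37 + 1 = 38.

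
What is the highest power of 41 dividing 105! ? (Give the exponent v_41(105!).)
v_41(105!) = 2

Legendre's formula: v_p(n!) = Σ_{k ≥ 1} ⌊n / p^k⌋. For p = 41, n = 105, the terms are:
  ⌊105/41^1⌋ = ⌊105/41⌋ = 2
(the next term ⌊105/41^2⌋ = 0, terminating the sum). Summing: v_41(105!) = 2 = 2.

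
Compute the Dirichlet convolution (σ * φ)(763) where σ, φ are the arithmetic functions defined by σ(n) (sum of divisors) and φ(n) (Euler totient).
(σ * φ)(763) = 3052

Divisors of 763: [1, 7, 109, 763]. For each d | 763:
  d = 1: σ(1) · φ(763/1) = 1 · 648 = 648
  d = 7: σ(7) · φ(763/7) = 8 · 108 = 864
  d = 109: σ(109) · φ(763/109) = 110 · 6 = 660
  d = 763: σ(763) · φ(763/763) = 880 · 1 = 880
Summing: (σ * φ)(763) = 648 + 864 + 660 + 880 = 3052.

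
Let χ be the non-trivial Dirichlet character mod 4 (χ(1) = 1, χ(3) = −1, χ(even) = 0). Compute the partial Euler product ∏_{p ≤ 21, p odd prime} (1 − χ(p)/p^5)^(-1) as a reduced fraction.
∏ = 8959395755957897476417566375/8993950909687588250159808512

The odd primes p ≤ 21 are [3, 5, 7, 11, 13, 17, 19]. For each, χ(p) = 1 if p ≡ 1 mod 4, χ(p) = −1 if p ≡ 3 mod 4. Taking (1 − χ(p)/p^5)^(-1) = p^5/(p^5 − χ(p)): (1 − (-1)/3^5)^(-1) · (1 − (1)/5^5)^(-1) · (1 − (-1)/7^5)^(-1) · (1 − (-1)/11^5)^(-1) · (1 − (1)/13^5)^(-1) · (1 − (1)/17^5)^(-1) · (1 − (-1)/19^5)^(-1) = 8959395755957897476417566375/8993950909687588250159808512.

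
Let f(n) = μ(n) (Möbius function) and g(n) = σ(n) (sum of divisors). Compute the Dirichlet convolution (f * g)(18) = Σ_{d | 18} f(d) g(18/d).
(μ * σ)(18) = 18

Divisors of 18: [1, 2, 3, 6, 9, 18]. For each d | 18:
  d = 1: μ(1) · σ(18/1) = 1 · 39 = 39
  d = 2: μ(2) · σ(18/2) = -1 · 13 = -13
  d = 3: μ(3) · σ(18/3) = -1 · 12 = -12
  d = 6: μ(6) · σ(18/6) = 1 · 4 = 4
  d = 9: μ(9) · σ(18/9) = 0 · 3 = 0
  d = 18: μ(18) · σ(18/18) = 0 · 1 = 0
Summing: (μ * σ)(18) = 39 + -13 + -12 + 4 + 0 + 0 = 18.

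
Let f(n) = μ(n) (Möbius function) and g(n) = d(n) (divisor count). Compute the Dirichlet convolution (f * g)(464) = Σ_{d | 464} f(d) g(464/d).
(μ * d)(464) = 1

Divisors of 464: [1, 2, 4, 8, 16, 29, 58, 116, 232, 464]. For each d | 464:
  d = 1: μ(1) · d(464/1) = 1 · 10 = 10
  d = 2: μ(2) · d(464/2) = -1 · 8 = -8
  d = 4: μ(4) · d(464/4) = 0 · 6 = 0
  d = 8: μ(8) · d(464/8) = 0 · 4 = 0
  d = 16: μ(16) · d(464/16) = 0 · 2 = 0
  d = 29: μ(29) · d(464/29) = -1 · 5 = -5
  d = 58: μ(58) · d(464/58) = 1 · 4 = 4
  d = 116: μ(116) · d(464/116) = 0 · 3 = 0
  d = 232: μ(232) · d(464/232) = 0 · 2 = 0
  d = 464: μ(464) · d(464/464) = 0 · 1 = 0
Summing: (μ * d)(464) = 10 + -8 + 0 + 0 + 0 + -5 + 4 + 0 + 0 + 0 = 1.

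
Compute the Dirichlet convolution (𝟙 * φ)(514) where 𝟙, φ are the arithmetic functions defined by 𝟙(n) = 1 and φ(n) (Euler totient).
(𝟙 * φ)(514) = 514

Divisors of 514: [1, 2, 257, 514]. For each d | 514:
  d = 1: 𝟙(1) · φ(514/1) = 1 · 256 = 256
  d = 2: 𝟙(2) · φ(514/2) = 1 · 256 = 256
  d = 257: 𝟙(257) · φ(514/257) = 1 · 1 = 1
  d = 514: 𝟙(514) · φ(514/514) = 1 · 1 = 1
Summing: (𝟙 * φ)(514) = 256 + 256 + 1 + 1 = 514.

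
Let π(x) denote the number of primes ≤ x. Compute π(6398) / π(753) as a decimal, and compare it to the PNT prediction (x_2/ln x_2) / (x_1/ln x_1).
π(6398)/π(753) = 834/133 ≈ 6.2707;  PNT prediction ≈ 6.4222.

π(753) = 133 and π(6398) = 834, so π(6398)/π(753) ≈ 6.2707. The PNT-predicted ratio is (6398/ln(6398)) / (753/ln(753)) ≈ 6.4222. The two agree to within a few percent, as expected.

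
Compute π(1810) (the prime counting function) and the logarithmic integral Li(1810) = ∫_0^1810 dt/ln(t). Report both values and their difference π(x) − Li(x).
π(1810) = 279;  Li(1810) ≈ 289.65;  π(x) − Li(x) ≈ -10.65.

Direct count of primes ≤ 1810 gives π(1810) = 279. Numerical evaluation of the logarithmic integral gives Li(1810) ≈ 289.65. The difference π(x) − Li(x) ≈ -10.65 is typically negative for small/moderate x (Li(x) overestimates), though Littlewood's theorem shows this sign changes infinitely often.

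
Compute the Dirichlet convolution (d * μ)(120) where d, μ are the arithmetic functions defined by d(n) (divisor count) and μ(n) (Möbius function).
(d * μ)(120) = 1

Divisors of 120: [1, 2, 3, 4, 5, 6, 8, 10, 12, 15, 20, 24, 30, 40, 60, 120]. For each d | 120:
  d = 1: d(1) · μ(120/1) = 1 · 0 = 0
  d = 2: d(2) · μ(120/2) = 2 · 0 = 0
  d = 3: d(3) · μ(120/3) = 2 · 0 = 0
  d = 4: d(4) · μ(120/4) = 3 · -1 = -3
  d = 5: d(5) · μ(120/5) = 2 · 0 = 0
  d = 6: d(6) · μ(120/6) = 4 · 0 = 0
  d = 8: d(8) · μ(120/8) = 4 · 1 = 4
  d = 10: d(10) · μ(120/10) = 4 · 0 = 0
  d = 12: d(12) · μ(120/12) = 6 · 1 = 6
  d = 15: d(15) · μ(120/15) = 4 · 0 = 0
  d = 20: d(20) · μ(120/20) = 6 · 1 = 6
  d = 24: d(24) · μ(120/24) = 8 · -1 = -8
  d = 30: d(30) · μ(120/30) = 8 · 0 = 0
  d = 40: d(40) · μ(120/40) = 8 · -1 = -8
  d = 60: d(60) · μ(120/60) = 12 · -1 = -12
  d = 120: d(120) · μ(120/120) = 16 · 1 = 16
Summing: (d * μ)(120) = 0 + 0 + 0 + -3 + 0 + 0 + 4 + 0 + 6 + 0 + 6 + -8 + 0 + -8 + -12 + 16 = 1.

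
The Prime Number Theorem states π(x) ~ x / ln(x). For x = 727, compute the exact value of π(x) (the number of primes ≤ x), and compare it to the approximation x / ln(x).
π(727) = 129;  x/ln(x) ≈ 110.34;  relative error ≈ 14.47%.

Directly count primes up to 727: π(727) = 129. The PNT approximation gives 727/ln(727) ≈ 727/6.58893 ≈ 110.34. Relative error (π(x) − x/ln(x)) / π(x) ≈ 14.47%; the approximation is known to undercount slightly (Li(x) is a better estimate).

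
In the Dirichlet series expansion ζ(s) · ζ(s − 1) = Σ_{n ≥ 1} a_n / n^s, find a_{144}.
σ(144) = 403

In the product (Σ m^0/m^s)(Σ k / k^s) = Σ (Σ_{d | n} d) / n^s, the coefficient of 1/n^s is σ(n) = Σ_{d | n} d. For n = 144, divisors are [1, 2, 3, 4, 6, 8, 9, 12, 16, 18, 24, 36, 48, 72, 144]; summing: σ(144) = 403.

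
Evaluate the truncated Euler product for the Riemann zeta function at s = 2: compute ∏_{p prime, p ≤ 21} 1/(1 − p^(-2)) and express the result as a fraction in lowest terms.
∏ = 14933966047/9172942848

The primes p ≤ 21 are [2, 3, 5, 7, 11, 13, 17, 19]. For each prime, (1 − 1/p^2)^(-1) = p^2 / (p^2 − 1). The product is (1 − 1/2^2)^(-1), (1 − 1/3^2)^(-1), (1 − 1/5^2)^(-1), (1 − 1/7^2)^(-1), (1 − 1/11^2)^(-1), (1 − 1/13^2)^(-1), (1 − 1/17^2)^(-1), (1 − 1/19^2)^(-1) = ∏ p^2 / (p^2 − 1) = 14933966047/9172942848.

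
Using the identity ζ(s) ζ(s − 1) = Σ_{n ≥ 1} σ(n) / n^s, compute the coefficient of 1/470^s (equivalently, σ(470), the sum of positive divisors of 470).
σ(470) = 864

In the product (Σ m^0/m^s)(Σ k / k^s) = Σ (Σ_{d | n} d) / n^s, the coefficient of 1/n^s is σ(n) = Σ_{d | n} d. For n = 470, divisors are [1, 2, 5, 10, 47, 94, 235, 470]; summing: σ(470) = 864.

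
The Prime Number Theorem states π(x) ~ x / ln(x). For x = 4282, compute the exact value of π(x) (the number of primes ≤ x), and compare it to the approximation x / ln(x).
π(4282) = 587;  x/ln(x) ≈ 512.07;  relative error ≈ 12.77%.

Directly count primes up to 4282: π(4282) = 587. The PNT approximation gives 4282/ln(4282) ≈ 4282/8.36218 ≈ 512.07. Relative error (π(x) − x/ln(x)) / π(x) ≈ 12.77%; the approximation is known to undercount slightly (Li(x) is a better estimate).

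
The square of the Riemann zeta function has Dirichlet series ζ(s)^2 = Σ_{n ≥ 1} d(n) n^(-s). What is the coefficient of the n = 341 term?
d(341) = 4

ζ(s)^2 = (Σ 1/m^s)(Σ 1/k^s). The coefficient of 1/n^s in the product is the number of ordered pairs (m, k) with mk = n, which equals d(n). For n = 341, divisors are [1, 11, 31, 341], so d(341) = 4.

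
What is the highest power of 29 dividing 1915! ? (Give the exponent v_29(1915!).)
v_29(1915!) = 68

Legendre's formula: v_p(n!) = Σ_{k ≥ 1} ⌊n / p^k⌋. For p = 29, n = 1915, the terms are:
  ⌊1915/29^1⌋ = ⌊1915/29⌋ = 66
  ⌊1915/29^2⌋ = ⌊1915/841⌋ = 2
(the next term ⌊1915/29^3⌋ = 0, terminating the sum). Summing: v_29(1915!) = 66 + 2 = 68.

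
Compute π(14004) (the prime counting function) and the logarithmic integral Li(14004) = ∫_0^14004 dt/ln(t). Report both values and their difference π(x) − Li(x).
π(14004) = 1652;  Li(14004) ≈ 1672.68;  π(x) − Li(x) ≈ -20.68.

Direct count of primes ≤ 14004 gives π(14004) = 1652. Numerical evaluation of the logarithmic integral gives Li(14004) ≈ 1672.68. The difference π(x) − Li(x) ≈ -20.68 is typically negative for small/moderate x (Li(x) overestimates), though Littlewood's theorem shows this sign changes infinitely often.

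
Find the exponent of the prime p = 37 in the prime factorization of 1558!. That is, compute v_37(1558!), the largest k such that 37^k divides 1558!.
v_37(1558!) = 43

Legendre's formula: v_p(n!) = Σ_{k ≥ 1} ⌊n / p^k⌋. For p = 37, n = 1558, the terms are:
  ⌊1558/37^1⌋ = ⌊1558/37⌋ = 42
  ⌊1558/37^2⌋ = ⌊1558/1369⌋ = 1
(the next term ⌊1558/37^3⌋ = 0, terminating the sum). Summing: v_37(1558!) = 42 + 1 = 43.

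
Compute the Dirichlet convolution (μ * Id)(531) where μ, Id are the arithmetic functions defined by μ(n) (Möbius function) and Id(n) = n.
(μ * Id)(531) = 348

Divisors of 531: [1, 3, 9, 59, 177, 531]. For each d | 531:
  d = 1: μ(1) · Id(531/1) = 1 · 531 = 531
  d = 3: μ(3) · Id(531/3) = -1 · 177 = -177
  d = 9: μ(9) · Id(531/9) = 0 · 59 = 0
  d = 59: μ(59) · Id(531/59) = -1 · 9 = -9
  d = 177: μ(177) · Id(531/177) = 1 · 3 = 3
  d = 531: μ(531) · Id(531/531) = 0 · 1 = 0
Summing: (μ * Id)(531) = 531 + -177 + 0 + -9 + 3 + 0 = 348.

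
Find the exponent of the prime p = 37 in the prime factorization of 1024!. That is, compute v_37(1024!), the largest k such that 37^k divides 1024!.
v_37(1024!) = 27

Legendre's formula: v_p(n!) = Σ_{k ≥ 1} ⌊n / p^k⌋. For p = 37, n = 1024, the terms are:
  ⌊1024/37^1⌋ = ⌊1024/37⌋ = 27
(the next term ⌊1024/37^2⌋ = 0, terminating the sum). Summing: v_37(1024!) = 27 = 27.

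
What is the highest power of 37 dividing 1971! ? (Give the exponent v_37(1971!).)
v_37(1971!) = 54

Legendre's formula: v_p(n!) = Σ_{k ≥ 1} ⌊n / p^k⌋. For p = 37, n = 1971, the terms are:
  ⌊1971/37^1⌋ = ⌊1971/37⌋ = 53
  ⌊1971/37^2⌋ = ⌊1971/1369⌋ = 1
(the next term ⌊1971/37^3⌋ = 0, terminating the sum). Summing: v_37(1971!) = 53 + 1 = 54.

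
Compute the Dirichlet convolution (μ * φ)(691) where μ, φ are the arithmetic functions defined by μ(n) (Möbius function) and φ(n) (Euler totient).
(μ * φ)(691) = 689

Divisors of 691: [1, 691]. For each d | 691:
  d = 1: μ(1) · φ(691/1) = 1 · 690 = 690
  d = 691: μ(691) · φ(691/691) = -1 · 1 = -1
Summing: (μ * φ)(691) = 690 + -1 = 689.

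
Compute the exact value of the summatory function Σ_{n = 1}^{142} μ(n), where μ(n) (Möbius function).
Σ_{n ≤ 142} μ(n) = -2

Compute μ(n) for each 1 ≤ n ≤ 142: μ(1) = 1, μ(2) = -1, μ(3) = -1, μ(4) = 0, μ(5) = -1, μ(6) = 1, μ(7) = -1, μ(8) = 0, μ(9) = 0, μ(10) = 1, μ(11) = -1, μ(12) = 0, μ(13) = -1, μ(14) = 1, μ(15) = 1, μ(16) = 0, μ(17) = -1, μ(18) = 0, μ(19) = -1, μ(20) = 0, μ(21) = 1, μ(22) = 1, μ(23) = -1, μ(24) = 0, μ(25) = 0, μ(26) = 1, μ(27) = 0, μ(28) = 0, μ(29) = -1, μ(30) = -1, μ(31) = -1, μ(32) = 0, μ(33) = 1, μ(34) = 1, μ(35) = 1, μ(36) = 0, μ(37) = -1, μ(38) = 1, μ(39) = 1, μ(40) = 0, μ(41) = -1, μ(42) = -1, μ(43) = -1, μ(44) = 0, μ(45) = 0, μ(46) = 1, μ(47) = -1, μ(48) = 0, μ(49) = 0, μ(50) = 0, μ(51) = 1, μ(52) = 0, μ(53) = -1, μ(54) = 0, μ(55) = 1, μ(56) = 0, μ(57) = 1, μ(58) = 1, μ(59) = -1, μ(60) = 0, μ(61) = -1, μ(62) = 1, μ(63) = 0, μ(64) = 0, μ(65) = 1, μ(66) = -1, μ(67) = -1, μ(68) = 0, μ(69) = 1, μ(70) = -1, μ(71) = -1, μ(72) = 0, μ(73) = -1, μ(74) = 1, μ(75) = 0, μ(76) = 0, μ(77) = 1, μ(78) = -1, μ(79) = -1, μ(80) = 0, μ(81) = 0, μ(82) = 1, μ(83) = -1, μ(84) = 0, μ(85) = 1, μ(86) = 1, μ(87) = 1, μ(88) = 0, μ(89) = -1, μ(90) = 0, μ(91) = 1, μ(92) = 0, μ(93) = 1, μ(94) = 1, μ(95) = 1, μ(96) = 0, μ(97) = -1, μ(98) = 0, μ(99) = 0, μ(100) = 0, μ(101) = -1, μ(102) = -1, μ(103) = -1, μ(104) = 0, μ(105) = -1, μ(106) = 1, μ(107) = -1, μ(108) = 0, μ(109) = -1, μ(110) = -1, μ(111) = 1, μ(112) = 0, μ(113) = -1, μ(114) = -1, μ(115) = 1, μ(116) = 0, μ(117) = 0, μ(118) = 1, μ(119) = 1, μ(120) = 0, μ(121) = 0, μ(122) = 1, μ(123) = 1, μ(124) = 0, μ(125) = 0, μ(126) = 0, μ(127) = -1, μ(128) = 0, μ(129) = 1, μ(130) = -1, μ(131) = -1, μ(132) = 0, μ(133) = 1, μ(134) = 1, μ(135) = 0, μ(136) = 0, μ(137) = -1, μ(138) = -1, μ(139) = -1, μ(140) = 0, μ(141) = 1, μ(142) = 1. Summing all 142 values: -2. (Mertens function M(x) = Σ_{n ≤ x} μ(n); on average M(x) should be small (PNT ⟺ M(x) = o(x)).)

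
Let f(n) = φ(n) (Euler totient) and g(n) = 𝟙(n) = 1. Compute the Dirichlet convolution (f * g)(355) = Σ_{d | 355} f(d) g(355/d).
(φ * 𝟙)(355) = 355

Divisors of 355: [1, 5, 71, 355]. For each d | 355:
  d = 1: φ(1) · 𝟙(355/1) = 1 · 1 = 1
  d = 5: φ(5) · 𝟙(355/5) = 4 · 1 = 4
  d = 71: φ(71) · 𝟙(355/71) = 70 · 1 = 70
  d = 355: φ(355) · 𝟙(355/355) = 280 · 1 = 280
Summing: (φ * 𝟙)(355) = 1 + 4 + 70 + 280 = 355.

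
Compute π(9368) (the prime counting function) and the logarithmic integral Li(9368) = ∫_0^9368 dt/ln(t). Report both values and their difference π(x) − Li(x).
π(9368) = 1158;  Li(9368) ≈ 1177.28;  π(x) − Li(x) ≈ -19.28.

Direct count of primes ≤ 9368 gives π(9368) = 1158. Numerical evaluation of the logarithmic integral gives Li(9368) ≈ 1177.28. The difference π(x) − Li(x) ≈ -19.28 is typically negative for small/moderate x (Li(x) overestimates), though Littlewood's theorem shows this sign changes infinitely often.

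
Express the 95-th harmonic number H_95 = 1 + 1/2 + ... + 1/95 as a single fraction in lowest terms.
H_95 = 3691835092344109255246562280652279367381/718766754945489455304472257065075294400

Direct summation: H_95 = 1 + 1/2 + ... + 1/95. The least common denominator is lcm(1, ..., 95) = 718766754945489455304472257065075294400; over this denominator the numerator is 718766754945489455304472257065075294400 + 359383377472744727652236128532537647200 + 239588918315163151768157419021691764800 + 179691688736372363826118064266268823600 + 143753350989097891060894451413015058880 + 119794459157581575884078709510845882400 + 102680964992212779329210322437867899200 + 89845844368186181913059032133134411800 + 79862972771721050589385806340563921600 + 71876675494548945530447225706507529440 + 65342432267771768664042932460461390400 + 59897229578790787942039354755422941200 + 55289750380422265792651712081928868800 + 51340482496106389664605161218933949600 + 47917783663032630353631483804338352960 + 44922922184093090956529516066567205900 + 42280397349734673841439544533239723200 + 39931486385860525294692903170281960800 + 37829829207657339752866960898161857600 + 35938337747274472765223612853253764720 + 34226988330737593109736774145955966400 + 32671216133885884332021466230230695200 + 31250728475890845882803141611525012800 + 29948614789395393971019677377711470600 + 28750670197819578212178890282603011776 + 27644875190211132896325856040964434400 + 26620990923907016863128602113521307200 + 25670241248053194832302580609466974800 + 24785060515361705355326629553968113600 + 23958891831516315176815741902169176480 + 23186024353080305009821685711776622400 + 22461461092046545478264758033283602950 + 21780810755923922888014310820153796800 + 21140198674867336920719772266619861600 + 20536192998442555865842064487573579840 + 19965743192930262647346451585140980400 + 19426128512040255548769520461218251200 + 18914914603828669876433480449080928800 + 18429916793474088597550570693976289600 + 17969168873637236382611806426626882360 + 17530896462085108665962737977196958400 + 17113494165368796554868387072977983200 + 16715505928964871053592378071280820800 + 16335608066942942166010733115115347600 + 15972594554344210117877161268112784320 + 15625364237945422941401570805762506400 + 15292909679691265006478133129044155200 + 14974307394697696985509838688855735300 + 14668709284601825618458617491123985600 + 14375335098909789106089445141301505888 + 14093465783244891280479848177746574400 + 13822437595105566448162928020482217200 + 13561636885763951986876835038963684800 + 13310495461953508431564301056760653600 + 13068486453554353732808586492092278080 + 12835120624026597416151290304733487400 + 12609943069219113250955653632720619200 + 12392530257680852677663314776984056800 + 12182487371957448394991055204492801600 + 11979445915758157588407870951084588240 + 11783061556483433693515938640411070400 + 11593012176540152504910842855888311200 + 11408996110245864369912258048651988800 + 11230730546023272739132379016641801475 + 11057950076084453158530342416385773760 + 10890405377961961444007155410076898400 + 10727862014111782914992123239777243200 + 10570099337433668460359886133309930800 + 10416909491963615294267713870508337600 + 10268096499221277932921032243786789920 + 10123475421767457116964397986832046400 + 9982871596465131323673225792570490200 + 9846119930760129524718798041987332800 + 9713064256020127774384760230609125600 + 9583556732606526070726296760867670592 + 9457457301914334938216740224540464400 + 9334633181110252666291847494351627200 + 9214958396737044298775285346988144800 + 9098313353740372851955345026140193600 + 8984584436818618191305903213313441180 + 8873663641302338954376200704507102400 + 8765448231042554332981368988598479200 + 8659840421029993437403280205603316800 + 8556747082684398277434193536488991600 + 8456079469946934768287908906647944640 + 8357752964482435526796189035640410400 + 8261686838453901785108876517989371200 + 8167804033471471083005366557557673800 + 8076030954443701744994070304101969600 + 7986297277172105058938580634056392160 + 7898535768631752256093101725989838400 + 7812682118972711470700785402881253200 + 7728674784360101669940561903925540800 + 7646454839845632503239066564522077600 + 7565965841531467950573392179632371520 = 3691835092344109255246562280652279367381, so H_95 = 3691835092344109255246562280652279367381/718766754945489455304472257065075294400 (already in lowest terms) ≈ 5.13635. (The PNT-adjacent estimate ln(95) + γ ≈ 5.13109 matches within O(1/n).)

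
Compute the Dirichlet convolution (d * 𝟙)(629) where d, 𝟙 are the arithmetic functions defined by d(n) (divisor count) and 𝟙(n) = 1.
(d * 𝟙)(629) = 9

Divisors of 629: [1, 17, 37, 629]. For each d | 629:
  d = 1: d(1) · 𝟙(629/1) = 1 · 1 = 1
  d = 17: d(17) · 𝟙(629/17) = 2 · 1 = 2
  d = 37: d(37) · 𝟙(629/37) = 2 · 1 = 2
  d = 629: d(629) · 𝟙(629/629) = 4 · 1 = 4
Summing: (d * 𝟙)(629) = 1 + 2 + 2 + 4 = 9.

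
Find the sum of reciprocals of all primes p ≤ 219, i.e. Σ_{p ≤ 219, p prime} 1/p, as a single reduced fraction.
Σ 1/p = 3215488142498485484492183158345029261034221047849345857469577412562094716564064084247/1645783550795210387735581011435590727981167322669649249414629852197255934130751870910

π(219) = 47, so the primes ≤ 219 are [2, 3, 5, 7, 11, 13, 17, 19, 23, 29, 31, 37, 41, 43, 47, 53, 59, 61, 67, 71, 73, 79, 83, 89, 97, 101, 103, 107, 109, 113, 127, 131, 137, 139, 149, 151, 157, 163, 167, 173, 179, 181, 191, 193, 197, 199, 211]. Summing 1/p over these primes: 3215488142498485484492183158345029261034221047849345857469577412562094716564064084247/1645783550795210387735581011435590727981167322669649249414629852197255934130751870910 ≈ 1.9538. Mertens estimate ln ln(219) + 0.2615 ≈ 1.9459.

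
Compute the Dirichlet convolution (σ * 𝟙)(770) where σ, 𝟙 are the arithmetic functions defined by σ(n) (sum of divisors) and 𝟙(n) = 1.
(σ * 𝟙)(770) = 3276

Divisors of 770: [1, 2, 5, 7, 10, 11, 14, 22, 35, 55, 70, 77, 110, 154, 385, 770]. For each d | 770:
  d = 1: σ(1) · 𝟙(770/1) = 1 · 1 = 1
  d = 2: σ(2) · 𝟙(770/2) = 3 · 1 = 3
  d = 5: σ(5) · 𝟙(770/5) = 6 · 1 = 6
  d = 7: σ(7) · 𝟙(770/7) = 8 · 1 = 8
  d = 10: σ(10) · 𝟙(770/10) = 18 · 1 = 18
  d = 11: σ(11) · 𝟙(770/11) = 12 · 1 = 12
  d = 14: σ(14) · 𝟙(770/14) = 24 · 1 = 24
  d = 22: σ(22) · 𝟙(770/22) = 36 · 1 = 36
  d = 35: σ(35) · 𝟙(770/35) = 48 · 1 = 48
  d = 55: σ(55) · 𝟙(770/55) = 72 · 1 = 72
  d = 70: σ(70) · 𝟙(770/70) = 144 · 1 = 144
  d = 77: σ(77) · 𝟙(770/77) = 96 · 1 = 96
  d = 110: σ(110) · 𝟙(770/110) = 216 · 1 = 216
  d = 154: σ(154) · 𝟙(770/154) = 288 · 1 = 288
  d = 385: σ(385) · 𝟙(770/385) = 576 · 1 = 576
  d = 770: σ(770) · 𝟙(770/770) = 1728 · 1 = 1728
Summing: (σ * 𝟙)(770) = 1 + 3 + 6 + 8 + 18 + 12 + 24 + 36 + 48 + 72 + 144 + 96 + 216 + 288 + 576 + 1728 = 3276.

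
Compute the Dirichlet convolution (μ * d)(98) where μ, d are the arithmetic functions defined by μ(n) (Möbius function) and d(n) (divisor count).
(μ * d)(98) = 1

Divisors of 98: [1, 2, 7, 14, 49, 98]. For each d | 98:
  d = 1: μ(1) · d(98/1) = 1 · 6 = 6
  d = 2: μ(2) · d(98/2) = -1 · 3 = -3
  d = 7: μ(7) · d(98/7) = -1 · 4 = -4
  d = 14: μ(14) · d(98/14) = 1 · 2 = 2
  d = 49: μ(49) · d(98/49) = 0 · 2 = 0
  d = 98: μ(98) · d(98/98) = 0 · 1 = 0
Summing: (μ * d)(98) = 6 + -3 + -4 + 2 + 0 + 0 = 1.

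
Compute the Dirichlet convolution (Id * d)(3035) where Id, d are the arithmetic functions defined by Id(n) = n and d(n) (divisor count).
(Id * d)(3035) = 4263

Divisors of 3035: [1, 5, 607, 3035]. For each d | 3035:
  d = 1: Id(1) · d(3035/1) = 1 · 4 = 4
  d = 5: Id(5) · d(3035/5) = 5 · 2 = 10
  d = 607: Id(607) · d(3035/607) = 607 · 2 = 1214
  d = 3035: Id(3035) · d(3035/3035) = 3035 · 1 = 3035
Summing: (Id * d)(3035) = 4 + 10 + 1214 + 3035 = 4263.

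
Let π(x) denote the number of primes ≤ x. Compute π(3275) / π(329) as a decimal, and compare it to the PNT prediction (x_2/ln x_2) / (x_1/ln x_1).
π(3275)/π(329) = 462/66 ≈ 7.0000;  PNT prediction ≈ 7.1282.

π(329) = 66 and π(3275) = 462, so π(3275)/π(329) ≈ 7.0000. The PNT-predicted ratio is (3275/ln(3275)) / (329/ln(329)) ≈ 7.1282. The two agree to within a few percent, as expected.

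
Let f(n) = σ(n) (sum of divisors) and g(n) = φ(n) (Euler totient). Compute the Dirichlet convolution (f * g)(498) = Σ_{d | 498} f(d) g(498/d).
(σ * φ)(498) = 3984

Divisors of 498: [1, 2, 3, 6, 83, 166, 249, 498]. For each d | 498:
  d = 1: σ(1) · φ(498/1) = 1 · 164 = 164
  d = 2: σ(2) · φ(498/2) = 3 · 164 = 492
  d = 3: σ(3) · φ(498/3) = 4 · 82 = 328
  d = 6: σ(6) · φ(498/6) = 12 · 82 = 984
  d = 83: σ(83) · φ(498/83) = 84 · 2 = 168
  d = 166: σ(166) · φ(498/166) = 252 · 2 = 504
  d = 249: σ(249) · φ(498/249) = 336 · 1 = 336
  d = 498: σ(498) · φ(498/498) = 1008 · 1 = 1008
Summing: (σ * φ)(498) = 164 + 492 + 328 + 984 + 168 + 504 + 336 + 1008 = 3984.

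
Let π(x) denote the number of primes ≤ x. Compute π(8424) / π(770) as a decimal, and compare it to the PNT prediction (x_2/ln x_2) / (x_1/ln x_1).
π(8424)/π(770) = 1053/136 ≈ 7.7426;  PNT prediction ≈ 8.0445.

π(770) = 136 and π(8424) = 1053, so π(8424)/π(770) ≈ 7.7426. The PNT-predicted ratio is (8424/ln(8424)) / (770/ln(770)) ≈ 8.0445. The two agree to within a few percent, as expected.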